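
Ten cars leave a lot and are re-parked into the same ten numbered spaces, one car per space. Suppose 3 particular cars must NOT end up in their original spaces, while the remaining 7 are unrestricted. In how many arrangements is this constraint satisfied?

2656080

Inclusion-exclusion on the 3 forbidden self-matches:
Σ_{j=0}^{3} (-1)^j C(3,j)(10-j)!
= C(3,0)·10! - C(3,1)·9! + C(3,2)·8! - C(3,3)·7!
= 3628800 - 1088640 + 120960 - 5040
= 2656080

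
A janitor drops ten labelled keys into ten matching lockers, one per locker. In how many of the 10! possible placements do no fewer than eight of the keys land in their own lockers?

Sum C(10,i)·!(10-i) for i = 8..10:
  i=8: C(10,8)·!2 = 45·1 = 45
  i=9: C(10,9)·!1 = 10·0 = 0
  i=10: C(10,10)·!0 = 1·1 = 1
Total = 46.

46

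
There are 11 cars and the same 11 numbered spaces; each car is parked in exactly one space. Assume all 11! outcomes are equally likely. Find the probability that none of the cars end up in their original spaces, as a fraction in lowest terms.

1468457/3991680

Favorable outcomes: !11 = 14684570.
Total outcomes: 11! = 39916800.
Probability = 14684570/39916800 = 1468457/3991680.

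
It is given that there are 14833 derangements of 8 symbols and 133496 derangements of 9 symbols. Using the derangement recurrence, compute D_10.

D_10 = (10-1)·(D_9 + D_8) = 9·(133496 + 14833) = 9·148329 = 1334961.

1334961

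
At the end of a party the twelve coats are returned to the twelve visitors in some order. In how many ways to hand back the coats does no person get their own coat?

176214841

!12 is the nearest integer to 12!/e.
12! = 479001600, and 479001600/e ≈ 176214840.93, so !12 = 176214841.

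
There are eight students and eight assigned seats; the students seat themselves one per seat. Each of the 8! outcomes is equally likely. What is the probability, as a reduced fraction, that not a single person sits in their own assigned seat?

2119/5760

Favorable outcomes: !8 = 14833.
Total outcomes: 8! = 40320.
Probability = 14833/40320 = 2119/5760.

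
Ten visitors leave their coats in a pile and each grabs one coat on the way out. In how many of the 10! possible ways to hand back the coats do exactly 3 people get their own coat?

222480

Choose which 3 of the 10 are fixed: C(10,3) = 120.
The remaining 7 must be deranged: !7 = 1854.
Total: 120 × 1854 = 222480.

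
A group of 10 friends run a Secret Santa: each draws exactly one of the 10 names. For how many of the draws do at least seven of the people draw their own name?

# with exactly i fixed is C(10,i)·!(10-i); sum over i=7..10:
  i=7: C(10,7)·!3 = 120·2 = 240
  i=8: C(10,8)·!2 = 45·1 = 45
  i=9: C(10,9)·!1 = 10·0 = 0
  i=10: C(10,10)·!0 = 1·1 = 1
Total = 286.

286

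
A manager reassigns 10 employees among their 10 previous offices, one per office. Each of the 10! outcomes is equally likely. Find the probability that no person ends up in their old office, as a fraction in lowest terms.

16481/44800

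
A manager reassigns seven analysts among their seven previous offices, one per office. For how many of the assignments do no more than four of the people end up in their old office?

# with exactly i fixed is C(7,i)·!(7-i); sum over i=0..4:
  i=0: C(7,0)·!7 = 1·1854 = 1854
  i=1: C(7,1)·!6 = 7·265 = 1855
  i=2: C(7,2)·!5 = 21·44 = 924
  i=3: C(7,3)·!4 = 35·9 = 315
  i=4: C(7,4)·!3 = 35·2 = 70
Total = 5018.

5018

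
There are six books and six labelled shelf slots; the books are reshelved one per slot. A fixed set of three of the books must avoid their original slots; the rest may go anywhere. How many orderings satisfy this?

Inclusion-exclusion on the 3 forbidden self-matches:
Σ_{j=0}^{3} (-1)^j C(3,j)(6-j)!
= C(3,0)·6! - C(3,1)·5! + C(3,2)·4! - C(3,3)·3!
= 720 - 360 + 72 - 6
= 426

426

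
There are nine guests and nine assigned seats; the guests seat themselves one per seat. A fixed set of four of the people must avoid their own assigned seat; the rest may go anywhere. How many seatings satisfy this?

229080

Inclusion-exclusion on the 4 forbidden self-matches:
Σ_{j=0}^{4} (-1)^j C(4,j)(9-j)!
= C(4,0)·9! - C(4,1)·8! + C(4,2)·7! - C(4,3)·6! + C(4,4)·5!
= 362880 - 161280 + 30240 - 2880 + 120
= 229080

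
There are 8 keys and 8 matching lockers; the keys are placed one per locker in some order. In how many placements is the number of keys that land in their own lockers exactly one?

14832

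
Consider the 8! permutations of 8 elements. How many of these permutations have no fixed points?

14833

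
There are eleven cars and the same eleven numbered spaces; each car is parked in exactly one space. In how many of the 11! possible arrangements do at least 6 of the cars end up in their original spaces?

23684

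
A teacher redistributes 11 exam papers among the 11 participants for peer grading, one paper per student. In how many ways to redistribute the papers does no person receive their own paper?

14684570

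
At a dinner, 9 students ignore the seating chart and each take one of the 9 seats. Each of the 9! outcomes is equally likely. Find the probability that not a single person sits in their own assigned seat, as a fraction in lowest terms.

16687/45360

Favorable outcomes: !9 = 133496.
Total outcomes: 9! = 362880.
Probability = 133496/362880 = 16687/45360.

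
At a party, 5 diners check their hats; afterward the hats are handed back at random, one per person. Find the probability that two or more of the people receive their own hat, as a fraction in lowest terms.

31/120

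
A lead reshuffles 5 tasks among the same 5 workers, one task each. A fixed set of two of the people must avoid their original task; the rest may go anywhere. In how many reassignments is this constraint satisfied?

Inclusion-exclusion on the 2 forbidden self-matches:
Σ_{j=0}^{2} (-1)^j C(2,j)(5-j)!
= C(2,0)·5! - C(2,1)·4! + C(2,2)·3!
= 120 - 48 + 6
= 78

78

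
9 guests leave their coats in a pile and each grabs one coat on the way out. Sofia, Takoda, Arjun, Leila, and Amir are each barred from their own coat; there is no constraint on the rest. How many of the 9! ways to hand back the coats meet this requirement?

205056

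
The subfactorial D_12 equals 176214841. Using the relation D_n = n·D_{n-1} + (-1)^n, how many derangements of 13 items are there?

D_13 = 13·176214841 - 1 = 2290792932.

2290792932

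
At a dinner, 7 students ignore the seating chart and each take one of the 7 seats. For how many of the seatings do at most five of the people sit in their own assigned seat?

Sum C(7,i)·!(7-i) for i = 0..5:
  i=0: C(7,0)·!7 = 1·1854 = 1854
  i=1: C(7,1)·!6 = 7·265 = 1855
  i=2: C(7,2)·!5 = 21·44 = 924
  i=3: C(7,3)·!4 = 35·9 = 315
  i=4: C(7,4)·!3 = 35·2 = 70
  i=5: C(7,5)·!2 = 21·1 = 21
Total = 5039.

5039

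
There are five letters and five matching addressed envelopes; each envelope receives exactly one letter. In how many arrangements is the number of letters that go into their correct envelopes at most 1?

Sum C(5,i)·!(5-i) for i = 0..1:
  i=0: C(5,0)·!5 = 1·44 = 44
  i=1: C(5,1)·!4 = 5·9 = 45
Total = 89.

89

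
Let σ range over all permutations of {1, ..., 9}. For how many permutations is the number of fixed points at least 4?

6883

# with exactly i fixed is C(9,i)·!(9-i); sum over i=4..9:
  i=4: C(9,4)·!5 = 126·44 = 5544
  i=5: C(9,5)·!4 = 126·9 = 1134
  i=6: C(9,6)·!3 = 84·2 = 168
  i=7: C(9,7)·!2 = 36·1 = 36
  i=8: C(9,8)·!1 = 9·0 = 0
  i=9: C(9,9)·!0 = 1·1 = 1
Total = 6883.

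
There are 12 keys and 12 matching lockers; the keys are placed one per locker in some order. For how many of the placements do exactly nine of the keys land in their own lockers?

440

Choose which 9 of the 12 are fixed: C(12,9) = 220.
The other 3 form a derangement: !3 = 2.
Total: 220 × 2 = 440.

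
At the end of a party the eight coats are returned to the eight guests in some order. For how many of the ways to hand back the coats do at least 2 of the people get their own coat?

10655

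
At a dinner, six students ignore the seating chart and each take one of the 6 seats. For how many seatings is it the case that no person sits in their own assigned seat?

265

Recurrence: !6 = 6·!5 + (-1)^6.
!6 = 6·44 + 1 = 265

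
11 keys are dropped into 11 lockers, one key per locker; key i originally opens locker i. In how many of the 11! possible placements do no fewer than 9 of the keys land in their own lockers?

56

Sum C(11,i)·!(11-i) for i = 9..11:
  i=9: C(11,9)·!2 = 55·1 = 55
  i=10: C(11,10)·!1 = 11·0 = 0
  i=11: C(11,11)·!0 = 1·1 = 1
Total = 56.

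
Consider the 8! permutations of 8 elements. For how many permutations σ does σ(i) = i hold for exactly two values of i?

Choose which 2 of the 8 are fixed: C(8,2) = 28.
The other 6 form a derangement: !6 = 265.
Total: 28 × 265 = 7420.

7420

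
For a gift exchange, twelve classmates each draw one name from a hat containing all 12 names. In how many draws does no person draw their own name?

176214841

!12 is the nearest integer to 12!/e.
12! = 479001600, and 479001600/e ≈ 176214840.93, so !12 = 176214841.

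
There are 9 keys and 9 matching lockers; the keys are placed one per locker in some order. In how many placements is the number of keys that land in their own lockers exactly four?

Choose which 4 of the 9 are fixed: C(9,4) = 126.
The remaining 5 must be deranged: !5 = 44.
Total: 126 × 44 = 5544.

5544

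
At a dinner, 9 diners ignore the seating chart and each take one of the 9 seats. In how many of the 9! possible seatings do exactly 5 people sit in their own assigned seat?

1134

Pick the 5 fixed positions: C(9,5) = 126 ways.
The remaining 4 must be deranged: !4 = 9.
Total: 126 × 9 = 1134.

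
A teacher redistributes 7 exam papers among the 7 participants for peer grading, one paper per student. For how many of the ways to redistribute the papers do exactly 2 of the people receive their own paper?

924

Choose which 2 of the 7 are fixed: C(7,2) = 21.
The other 5 form a derangement: !5 = 44.
Total: 21 × 44 = 924.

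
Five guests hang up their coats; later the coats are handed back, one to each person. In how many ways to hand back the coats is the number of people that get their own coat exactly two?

20

Pick the 2 fixed positions: C(5,2) = 10 ways.
The other 3 form a derangement: !3 = 2.
Total: 10 × 2 = 20.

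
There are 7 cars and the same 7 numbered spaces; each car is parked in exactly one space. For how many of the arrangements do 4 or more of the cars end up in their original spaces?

# with exactly i fixed is C(7,i)·!(7-i); sum over i=4..7:
  i=4: C(7,4)·!3 = 35·2 = 70
  i=5: C(7,5)·!2 = 21·1 = 21
  i=6: C(7,6)·!1 = 7·0 = 0
  i=7: C(7,7)·!0 = 1·1 = 1
Total = 92.

92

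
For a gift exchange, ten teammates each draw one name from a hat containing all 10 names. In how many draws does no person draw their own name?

1334961

!10 = 10! · Σ_{k=0}^{10} (-1)^k/k!
= 10! - 10!/1! + 10!/2! - 10!/3! + 10!/4! - 10!/5! + 10!/6! - 10!/7! + 10!/8! - 10!/9! + 10!/10!
= 3628800 - 3628800 + 1814400 - 604800 + 151200 - 30240 + 5040 - 720 + 90 - 10 + 1
= 1334961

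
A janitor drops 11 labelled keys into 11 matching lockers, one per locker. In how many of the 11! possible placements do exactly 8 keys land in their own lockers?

330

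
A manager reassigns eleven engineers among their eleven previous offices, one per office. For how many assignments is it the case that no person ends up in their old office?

14684570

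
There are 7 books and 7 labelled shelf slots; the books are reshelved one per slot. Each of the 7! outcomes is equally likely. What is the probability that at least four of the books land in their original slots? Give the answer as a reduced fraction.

23/1260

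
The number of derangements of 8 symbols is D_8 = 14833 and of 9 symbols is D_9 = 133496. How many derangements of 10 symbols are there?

1334961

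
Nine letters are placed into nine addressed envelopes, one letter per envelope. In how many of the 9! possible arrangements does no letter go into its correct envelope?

133496

By inclusion-exclusion, !9 = Σ (-1)^k · 9!/k! for k=0..9
= 9! - 9!/1! + 9!/2! - 9!/3! + 9!/4! - 9!/5! + 9!/6! - 9!/7! + 9!/8! - 9!/9!
= 362880 - 362880 + 181440 - 60480 + 15120 - 3024 + 504 - 72 + 9 - 1
= 133496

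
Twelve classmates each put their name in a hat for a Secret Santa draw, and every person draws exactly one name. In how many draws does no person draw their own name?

Use !n = (n-1)(!(n-1) + !(n-2)).
!12 = 11·(14684570 + 1334961) = 11·16019531 = 176214841

176214841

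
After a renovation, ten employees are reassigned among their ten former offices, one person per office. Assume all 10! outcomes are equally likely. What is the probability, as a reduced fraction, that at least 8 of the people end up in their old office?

23/1814400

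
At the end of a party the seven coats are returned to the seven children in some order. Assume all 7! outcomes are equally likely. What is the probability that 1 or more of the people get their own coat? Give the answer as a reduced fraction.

177/280

Favorable outcomes: Σ_{i≥1} C(7,i)·!(7-i) = 7·265 + 21·44 + 35·9 + 35·2 + 21·1 + 7·0 + 1·1 = 3186.
Total outcomes: 7! = 5040.
Probability = 3186/5040 = 177/280.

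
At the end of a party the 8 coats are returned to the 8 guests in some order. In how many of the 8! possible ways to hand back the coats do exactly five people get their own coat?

112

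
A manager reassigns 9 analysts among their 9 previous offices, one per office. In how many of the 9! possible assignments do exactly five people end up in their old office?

Pick the 5 fixed positions: C(9,5) = 126 ways.
The other 4 form a derangement: !4 = 9.
Total: 126 × 9 = 1134.

1134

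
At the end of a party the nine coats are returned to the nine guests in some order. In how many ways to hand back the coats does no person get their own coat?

!9 is the nearest integer to 9!/e.
9! = 362880, and 362880/e ≈ 133496.09, so !9 = 133496.

133496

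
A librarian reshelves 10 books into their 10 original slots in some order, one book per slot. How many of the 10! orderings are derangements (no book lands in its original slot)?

1334961

Use !n = n·!(n-1) + (-1)^n.
!10 = 10·133496 + 1 = 1334961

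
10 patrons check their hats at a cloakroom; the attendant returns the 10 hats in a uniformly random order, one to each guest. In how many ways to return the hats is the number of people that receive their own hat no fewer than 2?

958879

Sum C(10,i)·!(10-i) for i = 2..10:
  i=2: C(10,2)·!8 = 45·14833 = 667485
  i=3: C(10,3)·!7 = 120·1854 = 222480
  i=4: C(10,4)·!6 = 210·265 = 55650
  i=5: C(10,5)·!5 = 252·44 = 11088
  i=6: C(10,6)·!4 = 210·9 = 1890
  i=7: C(10,7)·!3 = 120·2 = 240
  i=8: C(10,8)·!2 = 45·1 = 45
  i=9: C(10,9)·!1 = 10·0 = 0
  i=10: C(10,10)·!0 = 1·1 = 1
Total = 958879.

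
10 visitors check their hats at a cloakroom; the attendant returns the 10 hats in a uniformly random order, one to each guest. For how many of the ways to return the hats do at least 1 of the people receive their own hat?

2293839

# with exactly i fixed is C(10,i)·!(10-i); sum over i=1..10:
  i=1: C(10,1)·!9 = 10·133496 = 1334960
  i=2: C(10,2)·!8 = 45·14833 = 667485
  i=3: C(10,3)·!7 = 120·1854 = 222480
  i=4: C(10,4)·!6 = 210·265 = 55650
  i=5: C(10,5)·!5 = 252·44 = 11088
  i=6: C(10,6)·!4 = 210·9 = 1890
  i=7: C(10,7)·!3 = 120·2 = 240
  i=8: C(10,8)·!2 = 45·1 = 45
  i=9: C(10,9)·!1 = 10·0 = 0
  i=10: C(10,10)·!0 = 1·1 = 1
Total = 2293839.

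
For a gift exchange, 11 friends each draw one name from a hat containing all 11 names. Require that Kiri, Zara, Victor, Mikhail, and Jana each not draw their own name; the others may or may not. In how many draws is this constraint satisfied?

25022880

Inclusion-exclusion on the 5 forbidden self-matches:
Σ_{j=0}^{5} (-1)^j C(5,j)(11-j)!
= C(5,0)·11! - C(5,1)·10! + C(5,2)·9! - C(5,3)·8! + C(5,4)·7! - C(5,5)·6!
= 39916800 - 18144000 + 3628800 - 403200 + 25200 - 720
= 25022880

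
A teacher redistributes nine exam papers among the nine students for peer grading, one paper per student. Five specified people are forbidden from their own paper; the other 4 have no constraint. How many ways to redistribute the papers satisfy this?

205056

Let A_j be the event that the j-th constrained one is fixed. By inclusion-exclusion over the 5 events:
Σ_{j=0}^{5} (-1)^j C(5,j)(9-j)!
= C(5,0)·9! - C(5,1)·8! + C(5,2)·7! - C(5,3)·6! + C(5,4)·5! - C(5,5)·4!
= 362880 - 201600 + 50400 - 7200 + 600 - 24
= 205056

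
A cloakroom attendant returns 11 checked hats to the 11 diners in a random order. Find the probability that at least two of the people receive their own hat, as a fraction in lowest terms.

Favorable outcomes: Σ_{i≥2} C(11,i)·!(11-i) = 55·133496 + 165·14833 + 330·1854 + 462·265 + 462·44 + 330·9 + 165·2 + 55·1 + 11·0 + 1·1 = 10547659.
Total outcomes: 11! = 39916800.
Probability = 10547659/39916800 = 10547659/39916800.

10547659/39916800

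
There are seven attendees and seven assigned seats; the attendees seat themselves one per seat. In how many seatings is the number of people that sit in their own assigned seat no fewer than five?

22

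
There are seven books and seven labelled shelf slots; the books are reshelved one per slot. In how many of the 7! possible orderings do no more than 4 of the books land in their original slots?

5018

Sum C(7,i)·!(7-i) for i = 0..4:
  i=0: C(7,0)·!7 = 1·1854 = 1854
  i=1: C(7,1)·!6 = 7·265 = 1855
  i=2: C(7,2)·!5 = 21·44 = 924
  i=3: C(7,3)·!4 = 35·9 = 315
  i=4: C(7,4)·!3 = 35·2 = 70
Total = 5018.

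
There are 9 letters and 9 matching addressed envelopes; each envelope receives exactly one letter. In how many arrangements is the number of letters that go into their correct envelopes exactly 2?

Pick the 2 fixed positions: C(9,2) = 36 ways.
The remaining 7 must be deranged: !7 = 1854.
Total: 36 × 1854 = 66744.

66744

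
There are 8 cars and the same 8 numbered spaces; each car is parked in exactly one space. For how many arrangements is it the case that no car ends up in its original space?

!8 = 8! · Σ_{k=0}^{8} (-1)^k/k!
= 8! - 8!/1! + 8!/2! - 8!/3! + 8!/4! - 8!/5! + 8!/6! - 8!/7! + 8!/8!
= 40320 - 40320 + 20160 - 6720 + 1680 - 336 + 56 - 8 + 1
= 14833

14833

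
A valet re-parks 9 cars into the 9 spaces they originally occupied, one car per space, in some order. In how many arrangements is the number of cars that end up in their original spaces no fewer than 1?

229384

# with exactly i fixed is C(9,i)·!(9-i); sum over i=1..9:
  i=1: C(9,1)·!8 = 9·14833 = 133497
  i=2: C(9,2)·!7 = 36·1854 = 66744
  i=3: C(9,3)·!6 = 84·265 = 22260
  i=4: C(9,4)·!5 = 126·44 = 5544
  i=5: C(9,5)·!4 = 126·9 = 1134
  i=6: C(9,6)·!3 = 84·2 = 168
  i=7: C(9,7)·!2 = 36·1 = 36
  i=8: C(9,8)·!1 = 9·0 = 0
  i=9: C(9,9)·!0 = 1·1 = 1
Total = 229384.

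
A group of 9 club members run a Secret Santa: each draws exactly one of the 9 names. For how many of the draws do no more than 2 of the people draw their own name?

333737

Sum C(9,i)·!(9-i) for i = 0..2:
  i=0: C(9,0)·!9 = 1·133496 = 133496
  i=1: C(9,1)·!8 = 9·14833 = 133497
  i=2: C(9,2)·!7 = 36·1854 = 66744
Total = 333737.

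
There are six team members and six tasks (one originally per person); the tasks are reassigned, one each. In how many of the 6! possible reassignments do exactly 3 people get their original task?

40

Choose which 3 of the 6 are fixed: C(6,3) = 20.
The other 3 form a derangement: !3 = 2.
Total: 20 × 2 = 40.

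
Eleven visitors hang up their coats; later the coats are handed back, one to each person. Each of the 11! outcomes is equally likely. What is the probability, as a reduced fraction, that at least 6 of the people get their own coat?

Favorable outcomes: Σ_{i≥6} C(11,i)·!(11-i) = 462·44 + 330·9 + 165·2 + 55·1 + 11·0 + 1·1 = 23684.
Total outcomes: 11! = 39916800.
Probability = 23684/39916800 = 5921/9979200.

5921/9979200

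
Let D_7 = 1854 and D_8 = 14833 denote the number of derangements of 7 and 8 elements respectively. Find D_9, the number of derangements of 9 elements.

D_9 = (9-1)·(D_8 + D_7) = 8·(14833 + 1854) = 8·16687 = 133496.

133496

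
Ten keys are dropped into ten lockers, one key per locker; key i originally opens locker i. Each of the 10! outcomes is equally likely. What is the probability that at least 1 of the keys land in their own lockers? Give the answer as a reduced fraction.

Favorable outcomes: Σ_{i≥1} C(10,i)·!(10-i) = 10·133496 + 45·14833 + 120·1854 + 210·265 + 252·44 + 210·9 + 120·2 + 45·1 + 10·0 + 1·1 = 2293839.
Total outcomes: 10! = 3628800.
Probability = 2293839/3628800 = 28319/44800.

28319/44800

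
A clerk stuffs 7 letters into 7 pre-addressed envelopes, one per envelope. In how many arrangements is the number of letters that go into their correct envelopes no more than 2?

Sum C(7,i)·!(7-i) for i = 0..2:
  i=0: C(7,0)·!7 = 1·1854 = 1854
  i=1: C(7,1)·!6 = 7·265 = 1855
  i=2: C(7,2)·!5 = 21·44 = 924
Total = 4633.

4633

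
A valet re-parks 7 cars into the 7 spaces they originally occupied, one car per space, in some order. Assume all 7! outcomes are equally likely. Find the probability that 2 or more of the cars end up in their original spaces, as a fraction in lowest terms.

1331/5040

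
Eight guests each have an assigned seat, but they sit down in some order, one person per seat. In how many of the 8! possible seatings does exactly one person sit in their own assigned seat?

14832

Pick the single fixed position: C(8,1) = 8 ways.
The other 7 form a derangement: !7 = 1854.
Total: 8 × 1854 = 14832.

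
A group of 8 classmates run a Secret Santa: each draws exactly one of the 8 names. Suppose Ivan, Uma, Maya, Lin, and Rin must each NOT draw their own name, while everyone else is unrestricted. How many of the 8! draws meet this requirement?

21234

Inclusion-exclusion on the 5 forbidden self-matches:
Σ_{j=0}^{5} (-1)^j C(5,j)(8-j)!
= C(5,0)·8! - C(5,1)·7! + C(5,2)·6! - C(5,3)·5! + C(5,4)·4! - C(5,5)·3!
= 40320 - 25200 + 7200 - 1200 + 120 - 6
= 21234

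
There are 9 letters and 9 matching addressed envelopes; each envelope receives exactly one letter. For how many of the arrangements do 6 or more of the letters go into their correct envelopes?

205

Sum C(9,i)·!(9-i) for i = 6..9:
  i=6: C(9,6)·!3 = 84·2 = 168
  i=7: C(9,7)·!2 = 36·1 = 36
  i=8: C(9,8)·!1 = 9·0 = 0
  i=9: C(9,9)·!0 = 1·1 = 1
Total = 205.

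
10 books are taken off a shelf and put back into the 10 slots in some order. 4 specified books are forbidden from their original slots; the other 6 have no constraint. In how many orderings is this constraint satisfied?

2399760

Inclusion-exclusion on the 4 forbidden self-matches:
Σ_{j=0}^{4} (-1)^j C(4,j)(10-j)!
= C(4,0)·10! - C(4,1)·9! + C(4,2)·8! - C(4,3)·7! + C(4,4)·6!
= 3628800 - 1451520 + 241920 - 20160 + 720
= 2399760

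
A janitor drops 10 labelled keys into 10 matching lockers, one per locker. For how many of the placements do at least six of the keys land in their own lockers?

# with exactly i fixed is C(10,i)·!(10-i); sum over i=6..10:
  i=6: C(10,6)·!4 = 210·9 = 1890
  i=7: C(10,7)·!3 = 120·2 = 240
  i=8: C(10,8)·!2 = 45·1 = 45
  i=9: C(10,9)·!1 = 10·0 = 0
  i=10: C(10,10)·!0 = 1·1 = 1
Total = 2176.

2176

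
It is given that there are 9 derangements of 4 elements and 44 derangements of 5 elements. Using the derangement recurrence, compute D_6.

265

D_6 = (6-1)·(D_5 + D_4) = 5·(44 + 9) = 5·53 = 265.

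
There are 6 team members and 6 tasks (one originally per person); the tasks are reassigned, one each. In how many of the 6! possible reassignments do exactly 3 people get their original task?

Pick the 3 fixed positions: C(6,3) = 20 ways.
The other 3 form a derangement: !3 = 2.
Total: 20 × 2 = 40.

40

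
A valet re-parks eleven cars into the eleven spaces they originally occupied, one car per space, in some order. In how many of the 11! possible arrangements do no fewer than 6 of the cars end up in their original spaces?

Sum C(11,i)·!(11-i) for i = 6..11:
  i=6: C(11,6)·!5 = 462·44 = 20328
  i=7: C(11,7)·!4 = 330·9 = 2970
  i=8: C(11,8)·!3 = 165·2 = 330
  i=9: C(11,9)·!2 = 55·1 = 55
  i=10: C(11,10)·!1 = 11·0 = 0
  i=11: C(11,11)·!0 = 1·1 = 1
Total = 23684.

23684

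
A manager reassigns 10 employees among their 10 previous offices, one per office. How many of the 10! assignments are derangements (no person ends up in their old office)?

Recurrence: !10 = 10·!9 + (-1)^10.
!10 = 10·133496 + 1 = 1334961

1334961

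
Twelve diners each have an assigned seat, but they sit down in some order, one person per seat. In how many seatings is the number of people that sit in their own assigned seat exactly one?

Pick the single fixed position: C(12,1) = 12 ways.
The remaining 11 must be deranged: !11 = 14684570.
Total: 12 × 14684570 = 176214840.

176214840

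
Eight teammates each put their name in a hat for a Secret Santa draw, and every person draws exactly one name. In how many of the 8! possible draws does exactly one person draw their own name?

14832

Pick the single fixed position: C(8,1) = 8 ways.
The remaining 7 must be deranged: !7 = 1854.
Total: 8 × 1854 = 14832.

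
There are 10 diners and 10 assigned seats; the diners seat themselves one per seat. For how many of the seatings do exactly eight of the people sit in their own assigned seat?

45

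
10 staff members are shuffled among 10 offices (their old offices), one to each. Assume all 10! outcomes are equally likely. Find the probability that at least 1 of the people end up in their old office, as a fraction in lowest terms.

Favorable outcomes: Σ_{i≥1} C(10,i)·!(10-i) = 10·133496 + 45·14833 + 120·1854 + 210·265 + 252·44 + 210·9 + 120·2 + 45·1 + 10·0 + 1·1 = 2293839.
Total outcomes: 10! = 3628800.
Probability = 2293839/3628800 = 28319/44800.

28319/44800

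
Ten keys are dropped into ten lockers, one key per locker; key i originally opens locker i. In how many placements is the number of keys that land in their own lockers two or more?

958879

# with exactly i fixed is C(10,i)·!(10-i); sum over i=2..10:
  i=2: C(10,2)·!8 = 45·14833 = 667485
  i=3: C(10,3)·!7 = 120·1854 = 222480
  i=4: C(10,4)·!6 = 210·265 = 55650
  i=5: C(10,5)·!5 = 252·44 = 11088
  i=6: C(10,6)·!4 = 210·9 = 1890
  i=7: C(10,7)·!3 = 120·2 = 240
  i=8: C(10,8)·!2 = 45·1 = 45
  i=9: C(10,9)·!1 = 10·0 = 0
  i=10: C(10,10)·!0 = 1·1 = 1
Total = 958879.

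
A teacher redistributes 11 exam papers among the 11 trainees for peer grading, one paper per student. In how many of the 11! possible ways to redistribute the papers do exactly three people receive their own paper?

Choose which 3 of the 11 are fixed: C(11,3) = 165.
The remaining 8 must be deranged: !8 = 14833.
Total: 165 × 14833 = 2447445.

2447445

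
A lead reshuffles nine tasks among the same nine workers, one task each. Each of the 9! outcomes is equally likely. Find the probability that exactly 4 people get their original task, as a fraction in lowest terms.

11/720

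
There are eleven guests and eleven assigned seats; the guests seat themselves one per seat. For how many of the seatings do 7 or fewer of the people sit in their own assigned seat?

Sum C(11,i)·!(11-i) for i = 0..7:
  i=0: C(11,0)·!11 = 1·14684570 = 14684570
  i=1: C(11,1)·!10 = 11·1334961 = 14684571
  i=2: C(11,2)·!9 = 55·133496 = 7342280
  i=3: C(11,3)·!8 = 165·14833 = 2447445
  i=4: C(11,4)·!7 = 330·1854 = 611820
  i=5: C(11,5)·!6 = 462·265 = 122430
  i=6: C(11,6)·!5 = 462·44 = 20328
  i=7: C(11,7)·!4 = 330·9 = 2970
Total = 39916414.

39916414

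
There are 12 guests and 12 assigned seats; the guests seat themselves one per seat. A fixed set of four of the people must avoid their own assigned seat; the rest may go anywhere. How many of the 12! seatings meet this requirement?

339696000

Let A_j be the event that the j-th constrained one is fixed. By inclusion-exclusion over the 4 events:
Σ_{j=0}^{4} (-1)^j C(4,j)(12-j)!
= C(4,0)·12! - C(4,1)·11! + C(4,2)·10! - C(4,3)·9! + C(4,4)·8!
= 479001600 - 159667200 + 21772800 - 1451520 + 40320
= 339696000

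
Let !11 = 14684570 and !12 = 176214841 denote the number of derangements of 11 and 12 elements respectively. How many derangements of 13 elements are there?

2290792932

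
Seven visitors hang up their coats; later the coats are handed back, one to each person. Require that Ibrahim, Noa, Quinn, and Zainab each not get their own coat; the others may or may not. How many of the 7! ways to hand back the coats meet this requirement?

Let A_j be the event that the j-th constrained one is fixed. By inclusion-exclusion over the 4 events:
Σ_{j=0}^{4} (-1)^j C(4,j)(7-j)!
= C(4,0)·7! - C(4,1)·6! + C(4,2)·5! - C(4,3)·4! + C(4,4)·3!
= 5040 - 2880 + 720 - 96 + 6
= 2790

2790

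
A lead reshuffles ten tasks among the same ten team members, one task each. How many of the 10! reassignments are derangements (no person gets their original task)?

1334961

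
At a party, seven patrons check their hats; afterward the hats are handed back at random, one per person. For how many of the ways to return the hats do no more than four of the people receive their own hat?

5018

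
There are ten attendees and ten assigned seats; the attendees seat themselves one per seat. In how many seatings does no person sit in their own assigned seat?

By inclusion-exclusion, !10 = Σ (-1)^k · 10!/k! for k=0..10
= 10! - 10!/1! + 10!/2! - 10!/3! + 10!/4! - 10!/5! + 10!/6! - 10!/7! + 10!/8! - 10!/9! + 10!/10!
= 3628800 - 3628800 + 1814400 - 604800 + 151200 - 30240 + 5040 - 720 + 90 - 10 + 1
= 1334961

1334961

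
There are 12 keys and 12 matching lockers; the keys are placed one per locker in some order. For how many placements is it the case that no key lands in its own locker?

Use !n = n·!(n-1) + (-1)^n.
!12 = 12·14684570 + 1 = 176214841

176214841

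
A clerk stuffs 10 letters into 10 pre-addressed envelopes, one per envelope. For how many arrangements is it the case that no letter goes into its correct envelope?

1334961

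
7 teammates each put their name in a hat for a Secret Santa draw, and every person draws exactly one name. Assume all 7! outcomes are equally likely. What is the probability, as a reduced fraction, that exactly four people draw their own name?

Favorable outcomes: C(7,4)·!3 = 35·2 = 70.
Total outcomes: 7! = 5040.
Probability = 70/5040 = 1/72.

1/72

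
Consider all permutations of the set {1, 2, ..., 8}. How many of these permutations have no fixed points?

14833

Recurrence: !8 = 8·!7 + (-1)^8.
!8 = 8·1854 + 1 = 14833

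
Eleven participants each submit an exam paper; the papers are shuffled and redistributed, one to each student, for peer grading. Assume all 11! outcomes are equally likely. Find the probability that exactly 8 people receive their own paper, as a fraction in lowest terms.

1/120960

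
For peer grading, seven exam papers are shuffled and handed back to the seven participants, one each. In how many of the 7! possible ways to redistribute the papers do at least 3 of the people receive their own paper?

407

# with exactly i fixed is C(7,i)·!(7-i); sum over i=3..7:
  i=3: C(7,3)·!4 = 35·9 = 315
  i=4: C(7,4)·!3 = 35·2 = 70
  i=5: C(7,5)·!2 = 21·1 = 21
  i=6: C(7,6)·!1 = 7·0 = 0
  i=7: C(7,7)·!0 = 1·1 = 1
Total = 407.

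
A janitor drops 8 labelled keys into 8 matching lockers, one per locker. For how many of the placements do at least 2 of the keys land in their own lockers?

10655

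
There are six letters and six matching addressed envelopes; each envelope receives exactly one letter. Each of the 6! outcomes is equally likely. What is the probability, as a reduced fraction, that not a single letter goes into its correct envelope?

Favorable outcomes: !6 = 265.
Total outcomes: 6! = 720.
Probability = 265/720 = 53/144.

53/144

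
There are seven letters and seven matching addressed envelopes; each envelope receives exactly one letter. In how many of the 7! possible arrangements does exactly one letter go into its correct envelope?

Choose which one of the 7 is fixed: C(7,1) = 7.
The remaining 6 must be deranged: !6 = 265.
Total: 7 × 265 = 1855.

1855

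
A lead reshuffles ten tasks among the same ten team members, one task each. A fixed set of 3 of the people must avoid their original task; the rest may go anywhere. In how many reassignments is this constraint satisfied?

2656080

Let A_j be the event that the j-th constrained one is fixed. By inclusion-exclusion over the 3 events:
Σ_{j=0}^{3} (-1)^j C(3,j)(10-j)!
= C(3,0)·10! - C(3,1)·9! + C(3,2)·8! - C(3,3)·7!
= 3628800 - 1088640 + 120960 - 5040
= 2656080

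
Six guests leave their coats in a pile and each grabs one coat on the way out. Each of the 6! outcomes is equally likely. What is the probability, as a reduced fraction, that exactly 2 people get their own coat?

3/16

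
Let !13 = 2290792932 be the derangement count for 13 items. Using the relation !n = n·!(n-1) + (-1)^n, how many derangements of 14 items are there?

32071101049

!14 = 14·2290792932 + 1 = 32071101049.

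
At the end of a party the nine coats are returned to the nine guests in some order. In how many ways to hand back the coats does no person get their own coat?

!9 is the nearest integer to 9!/e.
9! = 362880, and 362880/e ≈ 133496.09, so !9 = 133496.

133496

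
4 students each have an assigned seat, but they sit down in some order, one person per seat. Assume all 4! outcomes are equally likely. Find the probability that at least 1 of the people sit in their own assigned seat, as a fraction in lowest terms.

Favorable outcomes: Σ_{i≥1} C(4,i)·!(4-i) = 4·2 + 6·1 + 4·0 + 1·1 = 15.
Total outcomes: 4! = 24.
Probability = 15/24 = 5/8.

5/8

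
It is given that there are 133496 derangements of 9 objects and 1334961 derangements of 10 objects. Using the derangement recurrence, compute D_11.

14684570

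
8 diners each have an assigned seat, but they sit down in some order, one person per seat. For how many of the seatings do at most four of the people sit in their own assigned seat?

40179

Sum C(8,i)·!(8-i) for i = 0..4:
  i=0: C(8,0)·!8 = 1·14833 = 14833
  i=1: C(8,1)·!7 = 8·1854 = 14832
  i=2: C(8,2)·!6 = 28·265 = 7420
  i=3: C(8,3)·!5 = 56·44 = 2464
  i=4: C(8,4)·!4 = 70·9 = 630
Total = 40179.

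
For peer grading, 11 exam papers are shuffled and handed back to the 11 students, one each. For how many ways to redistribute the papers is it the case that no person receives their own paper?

Recurrence: !11 = 11·!10 + (-1)^11.
!11 = 11·1334961 - 1 = 14684570

14684570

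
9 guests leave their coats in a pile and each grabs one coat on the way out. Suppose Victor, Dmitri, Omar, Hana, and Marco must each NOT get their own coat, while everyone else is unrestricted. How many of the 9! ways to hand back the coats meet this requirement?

Let A_j be the event that the j-th constrained one is fixed. By inclusion-exclusion over the 5 events:
Σ_{j=0}^{5} (-1)^j C(5,j)(9-j)!
= C(5,0)·9! - C(5,1)·8! + C(5,2)·7! - C(5,3)·6! + C(5,4)·5! - C(5,5)·4!
= 362880 - 201600 + 50400 - 7200 + 600 - 24
= 205056

205056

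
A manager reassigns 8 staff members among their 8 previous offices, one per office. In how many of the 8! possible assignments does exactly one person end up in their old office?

14832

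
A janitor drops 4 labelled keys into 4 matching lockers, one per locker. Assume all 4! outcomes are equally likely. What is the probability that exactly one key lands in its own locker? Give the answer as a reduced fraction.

1/3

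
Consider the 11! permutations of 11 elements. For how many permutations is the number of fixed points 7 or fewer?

39916414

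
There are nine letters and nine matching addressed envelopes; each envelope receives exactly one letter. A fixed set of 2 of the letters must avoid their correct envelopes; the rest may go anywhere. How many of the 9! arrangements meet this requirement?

287280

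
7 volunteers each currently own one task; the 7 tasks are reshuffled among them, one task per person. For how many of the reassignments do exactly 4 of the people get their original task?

70

Choose which 4 of the 7 are fixed: C(7,4) = 35.
The other 3 form a derangement: !3 = 2.
Total: 35 × 2 = 70.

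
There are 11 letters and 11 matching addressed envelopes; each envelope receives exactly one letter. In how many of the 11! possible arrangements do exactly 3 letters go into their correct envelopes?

2447445

Pick the 3 fixed positions: C(11,3) = 165 ways.
The remaining 8 must be deranged: !8 = 14833.
Total: 165 × 14833 = 2447445.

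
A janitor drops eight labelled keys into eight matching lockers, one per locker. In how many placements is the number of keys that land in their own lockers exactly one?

14832

Pick the single fixed position: C(8,1) = 8 ways.
The remaining 7 must be deranged: !7 = 1854.
Total: 8 × 1854 = 14832.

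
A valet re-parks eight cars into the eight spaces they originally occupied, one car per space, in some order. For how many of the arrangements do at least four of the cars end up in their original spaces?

771

# with exactly i fixed is C(8,i)·!(8-i); sum over i=4..8:
  i=4: C(8,4)·!4 = 70·9 = 630
  i=5: C(8,5)·!3 = 56·2 = 112
  i=6: C(8,6)·!2 = 28·1 = 28
  i=7: C(8,7)·!1 = 8·0 = 0
  i=8: C(8,8)·!0 = 1·1 = 1
Total = 771.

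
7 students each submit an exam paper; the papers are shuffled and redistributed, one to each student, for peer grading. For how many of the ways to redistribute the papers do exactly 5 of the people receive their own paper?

21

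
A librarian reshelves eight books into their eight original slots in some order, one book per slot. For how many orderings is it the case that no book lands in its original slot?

!8 is the nearest integer to 8!/e.
8! = 40320, and 40320/e ≈ 14832.90, so !8 = 14833.

14833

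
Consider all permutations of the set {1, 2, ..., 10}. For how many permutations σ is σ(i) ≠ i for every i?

1334961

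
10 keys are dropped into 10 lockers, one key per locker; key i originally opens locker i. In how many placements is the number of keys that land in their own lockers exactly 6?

1890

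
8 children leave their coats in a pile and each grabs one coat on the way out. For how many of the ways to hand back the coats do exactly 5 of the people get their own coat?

112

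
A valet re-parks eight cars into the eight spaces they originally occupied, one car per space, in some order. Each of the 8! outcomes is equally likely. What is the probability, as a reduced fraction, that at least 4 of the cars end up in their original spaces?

257/13440

Favorable outcomes: Σ_{i≥4} C(8,i)·!(8-i) = 70·9 + 56·2 + 28·1 + 8·0 + 1·1 = 771.
Total outcomes: 8! = 40320.
Probability = 771/40320 = 257/13440.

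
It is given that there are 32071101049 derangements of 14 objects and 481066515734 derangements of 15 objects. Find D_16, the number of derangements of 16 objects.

7697064251745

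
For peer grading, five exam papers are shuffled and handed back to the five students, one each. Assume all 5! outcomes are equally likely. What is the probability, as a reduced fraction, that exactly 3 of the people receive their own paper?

Favorable outcomes: C(5,3)·!2 = 10·1 = 10.
Total outcomes: 5! = 120.
Probability = 10/120 = 1/12.

1/12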